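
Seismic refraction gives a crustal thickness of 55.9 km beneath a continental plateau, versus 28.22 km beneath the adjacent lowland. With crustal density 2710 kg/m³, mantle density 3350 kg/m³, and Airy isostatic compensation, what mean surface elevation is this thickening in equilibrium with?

Excess crust Δ = 55.9 km − 28.22 km = 27.68 km, split between elevation h and root r with h + r = Δ.
Airy balance ρ_c h = (ρ_m − ρ_c) r gives r = h ρ_c/(ρ_m − ρ_c), so h (1 + ρ_c/(ρ_m − ρ_c)) = Δ, i.e. h = Δ (ρ_m − ρ_c)/ρ_m.
h = 27.68 km × 640/3350 = 5.29 km.

5.29 km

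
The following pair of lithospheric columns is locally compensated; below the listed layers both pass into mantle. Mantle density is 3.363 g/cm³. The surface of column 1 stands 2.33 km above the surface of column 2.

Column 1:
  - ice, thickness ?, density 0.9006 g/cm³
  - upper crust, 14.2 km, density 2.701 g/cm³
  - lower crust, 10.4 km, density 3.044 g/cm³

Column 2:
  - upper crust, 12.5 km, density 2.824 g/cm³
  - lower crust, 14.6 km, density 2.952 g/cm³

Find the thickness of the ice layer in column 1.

Take the compensation level at the base of the deeper column (depth z_c below the surface of column 1) and equate Σ ρ_i t_i down to z_c; mantle fills any gap and the z_c terms cancel.
Column 1: x×0.9006 + 14.2×2.701 + 10.4×3.044 + (z_c − 24.6 − x)×3.363
Column 2: 2.33×0 + 12.5×2.824 + 14.6×2.952 + (z_c − 2.33 − 27.1)×3.363
The z_c×3.363 term appears on both sides and cancels. Collect the known terms of each column as K = Σ(ρt)_known − 3.363 × (depth of known layers): K_1 = 70.0118 − 3.363×24.6 = −12.718; K_2 = 78.3992 − 3.363×(2.33 + 27.1) = −20.57389.
Balance: K_1 − x×(3.363 − 0.9006) = K_2, so x = (K_1 − K_2)/(3.363 − 0.9006) = 7.85589/2.4624 = 3.19 km.

3.19 km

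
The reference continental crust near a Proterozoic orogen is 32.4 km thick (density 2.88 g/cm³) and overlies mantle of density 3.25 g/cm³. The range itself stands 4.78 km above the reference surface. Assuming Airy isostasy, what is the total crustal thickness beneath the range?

Root depth r = h ρ_c / (ρ_m − ρ_c) = 4.78 km × 2.88 / 0.37 = 37.21 km.
Total thickness = T + h + r = 32.4 km + 4.78 km + 37.21 km = 74.4 km.

74.4 km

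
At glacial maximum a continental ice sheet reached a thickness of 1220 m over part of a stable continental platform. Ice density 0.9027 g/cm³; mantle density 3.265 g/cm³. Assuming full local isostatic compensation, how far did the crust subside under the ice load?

337 m

Equating mass per unit area of the two columns: the ice load ρ_ice t is balanced by mantle displaced below, ρ_m s.
s = t ρ_ice / ρ_m = 1220 m × 0.9027/3.265 = 337 m.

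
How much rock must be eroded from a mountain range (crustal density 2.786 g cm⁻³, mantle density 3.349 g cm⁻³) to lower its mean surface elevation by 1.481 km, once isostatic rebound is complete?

8.81 km

Net drop Δ = e − u = e − e ρ_c/ρ_m = e (ρ_m − ρ_c)/ρ_m.
e = Δ ρ_m/(ρ_m − ρ_c) = 1.481 km × 3.349/0.563 = 8.81 km.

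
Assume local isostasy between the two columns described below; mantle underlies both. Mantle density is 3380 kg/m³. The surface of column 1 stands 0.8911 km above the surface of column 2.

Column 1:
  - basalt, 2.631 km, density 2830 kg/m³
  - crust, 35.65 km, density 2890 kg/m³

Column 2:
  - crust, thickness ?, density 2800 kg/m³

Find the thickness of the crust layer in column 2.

Take the compensation level at the base of the deeper column (depth z_c below the surface of column 1) and equate Σ ρ_i t_i down to z_c; mantle fills any gap and the z_c terms cancel.
Column 1: 2.631×2830 + 35.65×2890 + (z_c − 38.281)×3380
Column 2: 0.8911×0 + x×2800 + (z_c − 0.8911 − 0 − x)×3380
The z_c×3380 term appears on both sides and cancels. Collect the known terms of each column as K = Σ(ρt)_known − 3380 × (depth of known layers): K_1 = 110474.23 − 3380×38.281 = −18915.55; K_2 = 0 − 3380×(0.8911 + 0) = −3011.918.
Balance: K_1 = K_2 − x×(3380 − 2800), so x = (K_2 − K_1)/(3380 − 2800) = 15903.6/580 = 27.4 km.

27.4 km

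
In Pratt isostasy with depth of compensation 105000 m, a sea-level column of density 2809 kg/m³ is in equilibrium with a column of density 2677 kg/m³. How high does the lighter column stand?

5180 m

ρ_ref D = ρ (D + h) → h = D (ρ_ref − ρ)/ρ.
h = 105000 m × (2809 − 2677)/2677 = 5180 m.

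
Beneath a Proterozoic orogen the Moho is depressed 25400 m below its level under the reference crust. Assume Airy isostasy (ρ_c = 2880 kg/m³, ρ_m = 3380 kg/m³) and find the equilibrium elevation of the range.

4410 m

In Airy isostatic equilibrium: ρ_c h = (ρ_m − ρ_c) r.
h = r (ρ_m − ρ_c) / ρ_c = 25400 m × (3380 − 2880) / 2880 = 4410 m.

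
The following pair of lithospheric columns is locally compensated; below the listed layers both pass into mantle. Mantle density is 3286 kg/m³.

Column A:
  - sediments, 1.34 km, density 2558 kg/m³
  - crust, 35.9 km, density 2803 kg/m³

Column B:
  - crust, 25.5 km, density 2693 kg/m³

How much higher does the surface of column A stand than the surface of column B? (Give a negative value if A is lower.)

For any compensation level in the mantle, the mantle terms cancel and isostasy reduces to e = (Σt_A − Σt_B) − (Σ(ρt)_A − Σ(ρt)_B) / ρ_m.
Σt_A = 37.24 km; Σt_B = 25.5 km; Σ(ρt)_A = 104055.42; Σ(ρt)_B = 68671.5 (in km·kg/m³).
e = (37.24 − 25.5) − (104055.42 − 68671.5) / 3286 = 0.972 km.

0.972 km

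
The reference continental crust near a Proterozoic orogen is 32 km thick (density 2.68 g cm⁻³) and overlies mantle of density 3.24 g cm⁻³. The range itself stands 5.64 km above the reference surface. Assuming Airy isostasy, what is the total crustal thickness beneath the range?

64.6 km

Root depth r = h ρ_c / (ρ_m − ρ_c) = 5.64 km × 2.68 / 0.56 = 26.99 km.
Total thickness = T + h + r = 32 km + 5.64 km + 26.99 km = 64.6 km.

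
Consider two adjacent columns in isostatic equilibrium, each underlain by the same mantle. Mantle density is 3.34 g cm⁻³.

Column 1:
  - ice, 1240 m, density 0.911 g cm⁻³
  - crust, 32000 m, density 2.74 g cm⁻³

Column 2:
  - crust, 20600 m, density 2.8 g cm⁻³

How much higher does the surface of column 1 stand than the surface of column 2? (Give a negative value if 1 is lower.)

3320 m

For any compensation level in the mantle, the mantle terms cancel and isostasy reduces to e = (Σt_1 − Σt_2) − (Σ(ρt)_1 − Σ(ρt)_2) / ρ_m.
Σt_1 = 33240 m; Σt_2 = 20600 m; Σ(ρt)_1 = 88809.64; Σ(ρt)_2 = 57680 (in m·g cm⁻³).
e = (33240 − 20600) − (88809.64 − 57680) / 3.34 = 3320 m.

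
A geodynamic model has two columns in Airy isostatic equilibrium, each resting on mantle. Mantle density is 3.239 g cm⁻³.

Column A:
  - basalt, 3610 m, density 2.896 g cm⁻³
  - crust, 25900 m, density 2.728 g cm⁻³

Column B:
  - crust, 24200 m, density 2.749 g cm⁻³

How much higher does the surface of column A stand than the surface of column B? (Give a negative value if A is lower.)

807 m

For any compensation level in the mantle, the mantle terms cancel and isostasy reduces to e = (Σt_A − Σt_B) − (Σ(ρt)_A − Σ(ρt)_B) / ρ_m.
Σt_A = 29510 m; Σt_B = 24200 m; Σ(ρt)_A = 81109.76; Σ(ρt)_B = 66525.8 (in m·g cm⁻³).
e = (29510 − 24200) − (81109.76 − 66525.8) / 3.239 = 807 m.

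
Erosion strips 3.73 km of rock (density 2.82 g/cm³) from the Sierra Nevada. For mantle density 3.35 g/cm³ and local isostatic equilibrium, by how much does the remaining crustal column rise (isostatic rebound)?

Unloading: uplift u = e ρ_c/ρ_m = 3.73 km × 2.82/3.35 = 3.14 km.

3.14 km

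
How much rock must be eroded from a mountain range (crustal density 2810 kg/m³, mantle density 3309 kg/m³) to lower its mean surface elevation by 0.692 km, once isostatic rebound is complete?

Net drop Δ = e − u = e − e ρ_c/ρ_m = e (ρ_m − ρ_c)/ρ_m.
e = Δ ρ_m/(ρ_m − ρ_c) = 0.692 km × 3309/499 = 4.59 km.

4.59 km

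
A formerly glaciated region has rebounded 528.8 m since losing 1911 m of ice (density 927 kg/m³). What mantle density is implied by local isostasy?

3350 kg/m³

ρ_m = ρ_ice t / u = 927 × 1911 m/528.8 m = 3350 kg/m³.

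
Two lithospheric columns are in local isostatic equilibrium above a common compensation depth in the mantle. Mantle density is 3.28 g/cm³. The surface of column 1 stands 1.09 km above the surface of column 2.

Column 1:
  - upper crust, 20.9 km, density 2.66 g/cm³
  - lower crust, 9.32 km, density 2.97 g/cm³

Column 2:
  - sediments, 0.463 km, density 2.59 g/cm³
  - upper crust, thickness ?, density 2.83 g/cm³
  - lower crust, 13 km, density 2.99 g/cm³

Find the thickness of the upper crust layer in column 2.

18.2 km

Take the compensation level at the base of the deeper column (depth z_c below the surface of column 1) and equate Σ ρ_i t_i down to z_c; mantle fills any gap and the z_c terms cancel.
Column 1: 20.9×2.66 + 9.32×2.97 + (z_c − 30.22)×3.28
Column 2: 1.09×0 + 0.463×2.59 + x×2.83 + 13×2.99 + (z_c − 1.09 − 13.463 − x)×3.28
The z_c×3.28 term appears on both sides and cancels. Collect the known terms of each column as K = Σ(ρt)_known − 3.28 × (depth of known layers): K_1 = 83.2744 − 3.28×30.22 = −15.8472; K_2 = 40.06917 − 3.28×(1.09 + 13.463) = −7.66467.
Balance: K_1 = K_2 − x×(3.28 − 2.83), so x = (K_2 − K_1)/(3.28 − 2.83) = 8.18253/0.45 = 18.2 km.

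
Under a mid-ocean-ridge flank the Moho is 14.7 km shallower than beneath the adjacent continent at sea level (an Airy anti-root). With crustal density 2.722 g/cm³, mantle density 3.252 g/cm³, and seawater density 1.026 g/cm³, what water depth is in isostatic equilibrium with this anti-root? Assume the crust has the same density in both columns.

4.59 km

Replacing a thickness d of crust by seawater at the top must be balanced by replacing crust with mantle at the base: d (ρ_c − ρ_w) = a (ρ_m − ρ_c).
d = a (ρ_m − ρ_c)/(ρ_c − ρ_w) = 14.7 km × 0.53/1.696 = 4.59 km.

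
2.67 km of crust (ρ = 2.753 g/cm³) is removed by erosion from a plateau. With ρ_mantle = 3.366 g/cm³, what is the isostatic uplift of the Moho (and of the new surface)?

2.18 km

Unloading: uplift u = e ρ_c/ρ_m = 2.67 km × 2.753/3.366 = 2.18 km.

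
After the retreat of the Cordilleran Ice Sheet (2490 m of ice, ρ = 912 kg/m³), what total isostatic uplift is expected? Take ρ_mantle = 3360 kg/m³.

676 m

Removing the load lets mantle flow back in; uplift u satisfies ρ_ice t = ρ_m u.
u = t ρ_ice/ρ_m = 2490 m × 912/3360 = 676 m.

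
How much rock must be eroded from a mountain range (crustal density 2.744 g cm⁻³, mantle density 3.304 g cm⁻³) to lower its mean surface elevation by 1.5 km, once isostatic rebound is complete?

8.85 km

Net drop Δ = e − u = e − e ρ_c/ρ_m = e (ρ_m − ρ_c)/ρ_m.
e = Δ ρ_m/(ρ_m − ρ_c) = 1.5 km × 3.304/0.56 = 8.85 km.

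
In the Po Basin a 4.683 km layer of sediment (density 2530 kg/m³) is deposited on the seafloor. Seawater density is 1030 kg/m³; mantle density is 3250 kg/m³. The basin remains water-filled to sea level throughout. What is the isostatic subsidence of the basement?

Submarine loading: the sediment displaces seawater, and the subsidence is in turn flooded, so s (ρ_m − ρ_w) = t (ρ_sed − ρ_w).
s = 4.683 km × (2530 − 1030) / (3250 − 1030) = 3.16 km.

3.16 km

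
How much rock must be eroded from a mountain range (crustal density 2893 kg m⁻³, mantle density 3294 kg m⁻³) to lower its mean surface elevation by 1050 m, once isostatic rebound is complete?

8630 m

Net drop Δ = e − u = e − e ρ_c/ρ_m = e (ρ_m − ρ_c)/ρ_m.
e = Δ ρ_m/(ρ_m − ρ_c) = 1050 m × 3294/401 = 8630 m.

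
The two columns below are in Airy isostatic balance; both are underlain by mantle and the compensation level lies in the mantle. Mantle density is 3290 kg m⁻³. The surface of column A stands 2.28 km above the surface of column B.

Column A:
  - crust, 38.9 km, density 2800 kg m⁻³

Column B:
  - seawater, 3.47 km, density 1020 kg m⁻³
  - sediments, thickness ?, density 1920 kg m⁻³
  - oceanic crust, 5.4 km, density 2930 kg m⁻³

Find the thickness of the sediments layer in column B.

1.27 km

Take the compensation level at the base of the deeper column (depth z_c below the surface of column A) and equate Σ ρ_i t_i down to z_c; mantle fills any gap and the z_c terms cancel.
Column A: 38.9×2800 + (z_c − 38.9)×3290
Column B: 2.28×0 + 3.47×1020 + x×1920 + 5.4×2930 + (z_c − 2.28 − 8.87 − x)×3290
The z_c×3290 term appears on both sides and cancels. Collect the known terms of each column as K = Σ(ρt)_known − 3290 × (depth of known layers): K_A = 108920 − 3290×38.9 = −19061; K_B = 19361.4 − 3290×(2.28 + 8.87) = −17322.1.
Balance: K_A = K_B − x×(3290 − 1920), so x = (K_B − K_A)/(3290 − 1920) = 1738.9/1370 = 1.27 km.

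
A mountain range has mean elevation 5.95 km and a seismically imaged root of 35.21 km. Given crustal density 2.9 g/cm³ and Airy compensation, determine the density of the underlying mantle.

Airy balance: ρ_c h = (ρ_m − ρ_c) r → ρ_m = ρ_c (1 + h/r).
ρ_m = 2.9 × (1 + 5.95 km/35.21 km) = 3.39 g/cm³.

3.39 g/cm³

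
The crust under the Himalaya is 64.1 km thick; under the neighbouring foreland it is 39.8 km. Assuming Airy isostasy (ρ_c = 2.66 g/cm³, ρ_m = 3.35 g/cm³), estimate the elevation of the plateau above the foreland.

5.01 km

Excess crust Δ = 64.1 km − 39.8 km = 24.3 km, split between elevation h and root r with h + r = Δ.
Airy balance ρ_c h = (ρ_m − ρ_c) r gives r = h ρ_c/(ρ_m − ρ_c), so h (1 + ρ_c/(ρ_m − ρ_c)) = Δ, i.e. h = Δ (ρ_m − ρ_c)/ρ_m.
h = 24.3 km × 0.69/3.35 = 5.01 km.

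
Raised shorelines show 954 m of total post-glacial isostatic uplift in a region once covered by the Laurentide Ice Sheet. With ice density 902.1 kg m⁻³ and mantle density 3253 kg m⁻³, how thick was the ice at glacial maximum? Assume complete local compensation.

u = t ρ_ice/ρ_m → t = u ρ_m/ρ_ice = 954 m × 3253/902.1 = 3440 m.

3440 m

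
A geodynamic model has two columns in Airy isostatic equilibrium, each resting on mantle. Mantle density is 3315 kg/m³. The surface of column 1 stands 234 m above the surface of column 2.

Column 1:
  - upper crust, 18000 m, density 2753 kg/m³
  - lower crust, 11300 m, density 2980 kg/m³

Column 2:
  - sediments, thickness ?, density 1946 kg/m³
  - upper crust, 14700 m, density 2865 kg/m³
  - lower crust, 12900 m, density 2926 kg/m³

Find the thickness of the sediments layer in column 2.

Take the compensation level at the base of the deeper column (depth z_c below the surface of column 1) and equate Σ ρ_i t_i down to z_c; mantle fills any gap and the z_c terms cancel.
Column 1: 18000×2753 + 11300×2980 + (z_c − 29300)×3315
Column 2: 234×0 + x×1946 + 14700×2865 + 12900×2926 + (z_c − 234 − 27600 − x)×3315
The z_c×3315 term appears on both sides and cancels. Collect the known terms of each column as K = Σ(ρt)_known − 3315 × (depth of known layers): K_1 = 83228000 − 3315×29300 = −13901500; K_2 = 79860900 − 3315×(234 + 27600) = −12408810.
Balance: K_1 = K_2 − x×(3315 − 1946), so x = (K_2 − K_1)/(3315 − 1946) = 1492690/1369 = 1090 m.

1090 m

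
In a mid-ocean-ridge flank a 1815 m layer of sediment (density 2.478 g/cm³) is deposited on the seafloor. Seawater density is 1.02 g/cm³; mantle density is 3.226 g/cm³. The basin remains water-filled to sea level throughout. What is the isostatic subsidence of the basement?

1200 m

Submarine loading: the sediment displaces seawater, and the subsidence is in turn flooded, so s (ρ_m − ρ_w) = t (ρ_sed − ρ_w).
s = 1815 m × (2.478 − 1.02) / (3.226 − 1.02) = 1200 m.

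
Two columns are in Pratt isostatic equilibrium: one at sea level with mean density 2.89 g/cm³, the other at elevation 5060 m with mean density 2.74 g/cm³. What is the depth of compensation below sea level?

92400 m

ρ_ref D = ρ (D + h) → D (ρ_ref − ρ) = ρ h.
D = ρ h/(ρ_ref − ρ) = 2.74 × 5060 m/(2.89 − 2.74) = 92400 m.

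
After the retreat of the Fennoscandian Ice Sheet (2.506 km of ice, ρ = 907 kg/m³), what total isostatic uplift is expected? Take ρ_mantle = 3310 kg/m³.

0.687 km

Removing the load lets mantle flow back in; uplift u satisfies ρ_ice t = ρ_m u.
u = t ρ_ice/ρ_m = 2.506 km × 907/3310 = 0.687 km.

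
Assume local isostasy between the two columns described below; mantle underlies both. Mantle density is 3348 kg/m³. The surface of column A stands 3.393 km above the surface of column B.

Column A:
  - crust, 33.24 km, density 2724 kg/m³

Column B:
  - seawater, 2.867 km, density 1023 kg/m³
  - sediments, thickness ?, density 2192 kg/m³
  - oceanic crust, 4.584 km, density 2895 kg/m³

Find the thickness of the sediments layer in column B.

Take the compensation level at the base of the deeper column (depth z_c below the surface of column A) and equate Σ ρ_i t_i down to z_c; mantle fills any gap and the z_c terms cancel.
Column A: 33.24×2724 + (z_c − 33.24)×3348
Column B: 3.393×0 + 2.867×1023 + x×2192 + 4.584×2895 + (z_c − 3.393 − 7.451 − x)×3348
The z_c×3348 term appears on both sides and cancels. Collect the known terms of each column as K = Σ(ρt)_known − 3348 × (depth of known layers): K_A = 90545.76 − 3348×33.24 = −20741.76; K_B = 16203.621 − 3348×(3.393 + 7.451) = −20102.091.
Balance: K_A = K_B − x×(3348 − 2192), so x = (K_B − K_A)/(3348 − 2192) = 639.669/1156 = 0.553 km.

0.553 km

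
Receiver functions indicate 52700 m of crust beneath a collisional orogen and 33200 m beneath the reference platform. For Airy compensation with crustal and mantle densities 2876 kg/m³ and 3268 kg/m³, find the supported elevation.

Excess crust Δ = 52700 m − 33200 m = 19500 m, split between elevation h and root r with h + r = Δ.
Airy balance ρ_c h = (ρ_m − ρ_c) r gives r = h ρ_c/(ρ_m − ρ_c), so h (1 + ρ_c/(ρ_m − ρ_c)) = Δ, i.e. h = Δ (ρ_m − ρ_c)/ρ_m.
h = 19500 m × 392/3268 = 2340 m.

2340 m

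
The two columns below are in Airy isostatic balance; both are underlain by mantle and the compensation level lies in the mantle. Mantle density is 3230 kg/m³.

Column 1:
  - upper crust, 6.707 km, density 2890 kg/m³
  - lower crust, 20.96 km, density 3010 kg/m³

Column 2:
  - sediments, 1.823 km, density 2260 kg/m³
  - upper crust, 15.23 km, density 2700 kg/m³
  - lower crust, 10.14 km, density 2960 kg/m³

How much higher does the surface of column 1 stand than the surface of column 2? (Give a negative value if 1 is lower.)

−1.76 km

For any compensation level in the mantle, the mantle terms cancel and isostasy reduces to e = (Σt_1 − Σt_2) − (Σ(ρt)_1 − Σ(ρt)_2) / ρ_m.
Σt_1 = 27.667 km; Σt_2 = 27.193 km; Σ(ρt)_1 = 82472.83; Σ(ρt)_2 = 75255.38 (in km·kg/m³).
e = (27.667 − 27.193) − (82472.83 − 75255.38) / 3230 = −1.76 km.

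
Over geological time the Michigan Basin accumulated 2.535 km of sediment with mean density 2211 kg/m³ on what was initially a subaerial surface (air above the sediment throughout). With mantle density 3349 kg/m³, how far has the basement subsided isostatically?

Subaerial load: s = t ρ_sed / ρ_m = 2.535 km × 2211/3349 = 1.67 km.

1.67 km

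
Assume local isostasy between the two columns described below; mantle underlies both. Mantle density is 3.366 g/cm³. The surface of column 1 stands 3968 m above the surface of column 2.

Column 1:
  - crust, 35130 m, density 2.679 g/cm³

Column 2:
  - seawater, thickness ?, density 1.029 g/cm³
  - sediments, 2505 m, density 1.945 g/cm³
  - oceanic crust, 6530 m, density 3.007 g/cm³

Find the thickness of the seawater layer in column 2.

2090 m

Take the compensation level at the base of the deeper column (depth z_c below the surface of column 1) and equate Σ ρ_i t_i down to z_c; mantle fills any gap and the z_c terms cancel.
Column 1: 35130×2.679 + (z_c − 35130)×3.366
Column 2: 3968×0 + x×1.029 + 2505×1.945 + 6530×3.007 + (z_c − 3968 − 9035 − x)×3.366
The z_c×3.366 term appears on both sides and cancels. Collect the known terms of each column as K = Σ(ρt)_known − 3.366 × (depth of known layers): K_1 = 94113.27 − 3.366×35130 = −24134.31; K_2 = 24507.935 − 3.366×(3968 + 9035) = −19260.163.
Balance: K_1 = K_2 − x×(3.366 − 1.029), so x = (K_2 − K_1)/(3.366 − 1.029) = 4874.15/2.337 = 2090 m.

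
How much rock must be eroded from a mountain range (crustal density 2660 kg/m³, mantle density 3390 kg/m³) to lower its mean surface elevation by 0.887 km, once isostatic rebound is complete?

Net drop Δ = e − u = e − e ρ_c/ρ_m = e (ρ_m − ρ_c)/ρ_m.
e = Δ ρ_m/(ρ_m − ρ_c) = 0.887 km × 3390/730 = 4.12 km.

4.12 km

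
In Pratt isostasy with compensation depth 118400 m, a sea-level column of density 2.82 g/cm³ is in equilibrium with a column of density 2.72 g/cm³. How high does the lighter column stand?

ρ_ref D = ρ (D + h) → h = D (ρ_ref − ρ)/ρ.
h = 118400 m × (2.82 − 2.72)/2.72 = 4350 m.

4350 m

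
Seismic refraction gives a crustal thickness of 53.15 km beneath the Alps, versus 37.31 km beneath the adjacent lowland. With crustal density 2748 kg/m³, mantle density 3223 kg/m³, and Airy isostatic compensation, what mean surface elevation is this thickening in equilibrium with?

2.33 km

Excess crust Δ = 53.15 km − 37.31 km = 15.84 km, split between elevation h and root r with h + r = Δ.
Airy balance ρ_c h = (ρ_m − ρ_c) r gives r = h ρ_c/(ρ_m − ρ_c), so h (1 + ρ_c/(ρ_m − ρ_c)) = Δ, i.e. h = Δ (ρ_m − ρ_c)/ρ_m.
h = 15.84 km × 475/3223 = 2.33 km.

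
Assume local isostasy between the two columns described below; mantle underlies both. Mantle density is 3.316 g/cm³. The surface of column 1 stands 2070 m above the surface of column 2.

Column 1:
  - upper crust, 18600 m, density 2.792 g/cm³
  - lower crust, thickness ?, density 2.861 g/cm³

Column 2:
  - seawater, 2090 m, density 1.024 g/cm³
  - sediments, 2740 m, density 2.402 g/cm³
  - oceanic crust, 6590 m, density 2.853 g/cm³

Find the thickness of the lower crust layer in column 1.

Take the compensation level at the base of the deeper column (depth z_c below the surface of column 1) and equate Σ ρ_i t_i down to z_c; mantle fills any gap and the z_c terms cancel.
Column 1: 18600×2.792 + x×2.861 + (z_c − 18600 − x)×3.316
Column 2: 2070×0 + 2090×1.024 + 2740×2.402 + 6590×2.853 + (z_c − 2070 − 11420)×3.316
The z_c×3.316 term appears on both sides and cancels. Collect the known terms of each column as K = Σ(ρt)_known − 3.316 × (depth of known layers): K_1 = 51931.2 − 3.316×18600 = −9746.4; K_2 = 27522.91 − 3.316×(2070 + 11420) = −17209.93.
Balance: K_1 − x×(3.316 − 2.861) = K_2, so x = (K_1 − K_2)/(3.316 − 2.861) = 7463.53/0.455 = 16400 m.

16400 m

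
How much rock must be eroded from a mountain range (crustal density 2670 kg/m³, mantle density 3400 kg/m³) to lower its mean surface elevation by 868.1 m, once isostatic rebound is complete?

4040 m

Net drop Δ = e − u = e − e ρ_c/ρ_m = e (ρ_m − ρ_c)/ρ_m.
e = Δ ρ_m/(ρ_m − ρ_c) = 868.1 m × 3400/730 = 4040 m.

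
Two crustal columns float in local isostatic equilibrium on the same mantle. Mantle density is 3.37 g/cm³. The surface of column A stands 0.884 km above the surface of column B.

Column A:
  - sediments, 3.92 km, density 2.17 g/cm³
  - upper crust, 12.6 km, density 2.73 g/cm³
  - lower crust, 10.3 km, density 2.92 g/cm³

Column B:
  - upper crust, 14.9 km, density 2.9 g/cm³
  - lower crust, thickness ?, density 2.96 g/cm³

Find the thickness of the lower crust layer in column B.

Take the compensation level at the base of the deeper column (depth z_c below the surface of column A) and equate Σ ρ_i t_i down to z_c; mantle fills any gap and the z_c terms cancel.
Column A: 3.92×2.17 + 12.6×2.73 + 10.3×2.92 + (z_c − 26.82)×3.37
Column B: 0.884×0 + 14.9×2.9 + x×2.96 + (z_c − 0.884 − 14.9 − x)×3.37
The z_c×3.37 term appears on both sides and cancels. Collect the known terms of each column as K = Σ(ρt)_known − 3.37 × (depth of known layers): K_A = 72.9804 − 3.37×26.82 = −17.403; K_B = 43.21 − 3.37×(0.884 + 14.9) = −9.98208.
Balance: K_A = K_B − x×(3.37 − 2.96), so x = (K_B − K_A)/(3.37 − 2.96) = 7.42092/0.41 = 18.1 km.

18.1 km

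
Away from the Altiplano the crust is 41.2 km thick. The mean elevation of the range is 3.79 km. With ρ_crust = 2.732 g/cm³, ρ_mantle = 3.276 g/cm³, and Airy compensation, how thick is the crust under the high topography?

Root depth r = h ρ_c / (ρ_m − ρ_c) = 3.79 km × 2.732 / 0.544 = 19.03 km.
Total thickness = T + h + r = 41.2 km + 3.79 km + 19.03 km = 64 km.

64 km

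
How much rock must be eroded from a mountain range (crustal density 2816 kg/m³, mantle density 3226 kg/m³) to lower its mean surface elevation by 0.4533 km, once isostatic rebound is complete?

3.57 km

Net drop Δ = e − u = e − e ρ_c/ρ_m = e (ρ_m − ρ_c)/ρ_m.
e = Δ ρ_m/(ρ_m − ρ_c) = 0.4533 km × 3226/410 = 3.57 km.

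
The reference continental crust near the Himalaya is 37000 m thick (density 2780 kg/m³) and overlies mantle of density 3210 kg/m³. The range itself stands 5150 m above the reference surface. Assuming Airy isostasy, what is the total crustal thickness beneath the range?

Root depth r = h ρ_c / (ρ_m − ρ_c) = 5150 m × 2780 / 430 = 33300 m.
Total thickness = T + h + r = 37000 m + 5150 m + 33300 m = 75400 m.

75400 m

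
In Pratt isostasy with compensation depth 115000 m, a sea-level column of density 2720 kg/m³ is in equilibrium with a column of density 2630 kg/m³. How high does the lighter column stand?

ρ_ref D = ρ (D + h) → h = D (ρ_ref − ρ)/ρ.
h = 115000 m × (2720 − 2630)/2630 = 3940 m.

3940 m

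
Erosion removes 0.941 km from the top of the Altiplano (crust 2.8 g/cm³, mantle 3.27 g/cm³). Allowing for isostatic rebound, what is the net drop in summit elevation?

0.135 km

Rebound u = e ρ_c/ρ_m = 0.941 km × 2.8/3.27 = 0.8057 km.
Net surface drop = e − u = 0.941 km − 0.8057 km = e (ρ_m − ρ_c)/ρ_m = 0.135 km.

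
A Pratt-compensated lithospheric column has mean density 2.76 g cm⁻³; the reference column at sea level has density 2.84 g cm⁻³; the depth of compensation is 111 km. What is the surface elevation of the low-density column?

3.22 km

ρ_ref D = ρ (D + h) → h = D (ρ_ref − ρ)/ρ.
h = 111 km × (2.84 − 2.76)/2.76 = 3.22 km.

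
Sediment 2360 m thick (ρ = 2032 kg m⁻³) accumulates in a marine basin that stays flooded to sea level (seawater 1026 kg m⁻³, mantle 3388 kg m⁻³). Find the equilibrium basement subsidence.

1010 m

Submarine loading: the sediment displaces seawater, and the subsidence is in turn flooded, so s (ρ_m − ρ_w) = t (ρ_sed − ρ_w).
s = 2360 m × (2032 − 1026) / (3388 − 1026) = 1010 m.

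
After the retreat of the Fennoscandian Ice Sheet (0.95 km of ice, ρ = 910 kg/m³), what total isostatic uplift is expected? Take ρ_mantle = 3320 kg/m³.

0.26 km

Removing the load lets mantle flow back in; uplift u satisfies ρ_ice t = ρ_m u.
u = t ρ_ice/ρ_m = 0.95 km × 910/3320 = 0.26 km.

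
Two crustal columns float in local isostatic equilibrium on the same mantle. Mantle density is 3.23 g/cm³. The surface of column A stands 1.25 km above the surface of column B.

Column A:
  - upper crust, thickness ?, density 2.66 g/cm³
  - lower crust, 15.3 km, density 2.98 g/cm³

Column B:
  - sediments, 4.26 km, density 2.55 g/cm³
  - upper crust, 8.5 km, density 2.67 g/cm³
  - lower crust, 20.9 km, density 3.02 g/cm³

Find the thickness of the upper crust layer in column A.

Take the compensation level at the base of the deeper column (depth z_c below the surface of column A) and equate Σ ρ_i t_i down to z_c; mantle fills any gap and the z_c terms cancel.
Column A: x×2.66 + 15.3×2.98 + (z_c − 15.3 − x)×3.23
Column B: 1.25×0 + 4.26×2.55 + 8.5×2.67 + 20.9×3.02 + (z_c − 1.25 − 33.66)×3.23
The z_c×3.23 term appears on both sides and cancels. Collect the known terms of each column as K = Σ(ρt)_known − 3.23 × (depth of known layers): K_A = 45.594 − 3.23×15.3 = −3.825; K_B = 96.676 − 3.23×(1.25 + 33.66) = −16.0833.
Balance: K_A − x×(3.23 − 2.66) = K_B, so x = (K_A − K_B)/(3.23 − 2.66) = 12.2583/0.57 = 21.5 km.

21.5 km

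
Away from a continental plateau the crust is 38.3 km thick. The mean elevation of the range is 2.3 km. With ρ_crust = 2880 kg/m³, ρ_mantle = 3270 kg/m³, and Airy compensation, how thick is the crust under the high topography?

57.6 km

Root depth r = h ρ_c / (ρ_m − ρ_c) = 2.3 km × 2880 / 390 = 16.98 km.
Total thickness = T + h + r = 38.3 km + 2.3 km + 16.98 km = 57.6 km.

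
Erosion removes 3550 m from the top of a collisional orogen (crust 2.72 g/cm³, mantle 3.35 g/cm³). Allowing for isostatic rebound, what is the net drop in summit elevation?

668 m

Rebound u = e ρ_c/ρ_m = 3550 m × 2.72/3.35 = 2882 m.
Net surface drop = e − u = 3550 m − 2882 m = e (ρ_m − ρ_c)/ρ_m = 668 m.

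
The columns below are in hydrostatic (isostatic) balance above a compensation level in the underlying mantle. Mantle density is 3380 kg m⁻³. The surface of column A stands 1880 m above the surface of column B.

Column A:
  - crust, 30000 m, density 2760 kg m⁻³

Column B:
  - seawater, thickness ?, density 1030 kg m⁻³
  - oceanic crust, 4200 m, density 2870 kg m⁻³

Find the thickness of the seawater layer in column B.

4300 m

Take the compensation level at the base of the deeper column (depth z_c below the surface of column A) and equate Σ ρ_i t_i down to z_c; mantle fills any gap and the z_c terms cancel.
Column A: 30000×2760 + (z_c − 30000)×3380
Column B: 1880×0 + x×1030 + 4200×2870 + (z_c − 1880 − 4200 − x)×3380
The z_c×3380 term appears on both sides and cancels. Collect the known terms of each column as K = Σ(ρt)_known − 3380 × (depth of known layers): K_A = 82800000 − 3380×30000 = −18600000; K_B = 12054000 − 3380×(1880 + 4200) = −8496400.
Balance: K_A = K_B − x×(3380 − 1030), so x = (K_B − K_A)/(3380 − 1030) = 10103600/2350 = 4300 m.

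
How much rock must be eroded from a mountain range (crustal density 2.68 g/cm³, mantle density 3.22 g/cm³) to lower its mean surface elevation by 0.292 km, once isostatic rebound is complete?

1.74 km

Net drop Δ = e − u = e − e ρ_c/ρ_m = e (ρ_m − ρ_c)/ρ_m.
e = Δ ρ_m/(ρ_m − ρ_c) = 0.292 km × 3.22/0.54 = 1.74 km.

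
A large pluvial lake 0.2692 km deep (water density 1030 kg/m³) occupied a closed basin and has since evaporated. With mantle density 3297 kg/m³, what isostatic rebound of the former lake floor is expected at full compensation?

u = d ρ_w/ρ_m = 0.2692 km × 1030/3297 = 0.0841 km.

0.0841 km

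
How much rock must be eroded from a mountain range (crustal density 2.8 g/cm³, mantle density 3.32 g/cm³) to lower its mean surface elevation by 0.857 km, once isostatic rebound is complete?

5.47 km

Net drop Δ = e − u = e − e ρ_c/ρ_m = e (ρ_m − ρ_c)/ρ_m.
e = Δ ρ_m/(ρ_m − ρ_c) = 0.857 km × 3.32/0.52 = 5.47 km.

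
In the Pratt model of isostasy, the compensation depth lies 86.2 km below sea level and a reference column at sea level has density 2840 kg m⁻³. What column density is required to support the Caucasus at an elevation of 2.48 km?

2760 kg m⁻³

Pratt balance: ρ_ref D = ρ (D + h).
ρ = ρ_ref D/(D + h) = 2840 × 86.2 km/(86.2 km + 2.48 km) = 2760 kg m⁻³.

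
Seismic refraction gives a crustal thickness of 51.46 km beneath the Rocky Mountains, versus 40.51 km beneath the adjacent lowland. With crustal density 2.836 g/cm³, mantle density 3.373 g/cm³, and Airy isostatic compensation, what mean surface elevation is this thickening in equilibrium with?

Excess crust Δ = 51.46 km − 40.51 km = 10.95 km, split between elevation h and root r with h + r = Δ.
Airy balance ρ_c h = (ρ_m − ρ_c) r gives r = h ρ_c/(ρ_m − ρ_c), so h (1 + ρ_c/(ρ_m − ρ_c)) = Δ, i.e. h = Δ (ρ_m − ρ_c)/ρ_m.
h = 10.95 km × 0.537/3.373 = 1.74 km.

1.74 km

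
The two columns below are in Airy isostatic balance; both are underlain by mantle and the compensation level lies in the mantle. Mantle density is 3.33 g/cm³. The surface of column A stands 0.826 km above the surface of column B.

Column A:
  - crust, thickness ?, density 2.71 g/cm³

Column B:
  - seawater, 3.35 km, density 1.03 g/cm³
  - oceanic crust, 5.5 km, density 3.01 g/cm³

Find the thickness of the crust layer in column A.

19.7 km

Take the compensation level at the base of the deeper column (depth z_c below the surface of column A) and equate Σ ρ_i t_i down to z_c; mantle fills any gap and the z_c terms cancel.
Column A: x×2.71 + (z_c − 0 − x)×3.33
Column B: 0.826×0 + 3.35×1.03 + 5.5×3.01 + (z_c − 0.826 − 8.85)×3.33
The z_c×3.33 term appears on both sides and cancels. Collect the known terms of each column as K = Σ(ρt)_known − 3.33 × (depth of known layers): K_A = 0 − 3.33×0 = 0; K_B = 20.0055 − 3.33×(0.826 + 8.85) = −12.21558.
Balance: K_A − x×(3.33 − 2.71) = K_B, so x = (K_A − K_B)/(3.33 − 2.71) = 12.2156/0.62 = 19.7 km.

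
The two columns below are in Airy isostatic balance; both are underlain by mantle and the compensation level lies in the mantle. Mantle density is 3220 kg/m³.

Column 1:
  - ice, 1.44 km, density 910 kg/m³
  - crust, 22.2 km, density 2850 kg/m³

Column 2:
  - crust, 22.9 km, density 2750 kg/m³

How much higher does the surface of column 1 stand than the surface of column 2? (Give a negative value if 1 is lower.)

For any compensation level in the mantle, the mantle terms cancel and isostasy reduces to e = (Σt_1 − Σt_2) − (Σ(ρt)_1 − Σ(ρt)_2) / ρ_m.
Σt_1 = 23.64 km; Σt_2 = 22.9 km; Σ(ρt)_1 = 64580.4; Σ(ρt)_2 = 62975 (in km·kg/m³).
e = (23.64 − 22.9) − (64580.4 − 62975) / 3220 = 0.241 km.

0.241 km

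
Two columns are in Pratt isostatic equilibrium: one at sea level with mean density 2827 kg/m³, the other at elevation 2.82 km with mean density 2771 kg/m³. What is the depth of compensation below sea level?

ρ_ref D = ρ (D + h) → D (ρ_ref − ρ) = ρ h.
D = ρ h/(ρ_ref − ρ) = 2771 × 2.82 km/(2827 − 2771) = 140 km.

140 km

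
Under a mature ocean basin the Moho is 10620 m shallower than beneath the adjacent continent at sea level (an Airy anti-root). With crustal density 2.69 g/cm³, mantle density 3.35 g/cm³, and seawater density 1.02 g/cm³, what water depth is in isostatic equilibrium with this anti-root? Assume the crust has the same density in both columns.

Replacing a thickness d of crust by seawater at the top must be balanced by replacing crust with mantle at the base: d (ρ_c − ρ_w) = a (ρ_m − ρ_c).
d = a (ρ_m − ρ_c)/(ρ_c − ρ_w) = 10620 m × 0.66/1.67 = 4200 m.

4200 m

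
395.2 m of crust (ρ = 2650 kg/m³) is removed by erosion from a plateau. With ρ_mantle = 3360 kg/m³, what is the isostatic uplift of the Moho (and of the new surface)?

312 m

Unloading: uplift u = e ρ_c/ρ_m = 395.2 m × 2650/3360 = 312 m.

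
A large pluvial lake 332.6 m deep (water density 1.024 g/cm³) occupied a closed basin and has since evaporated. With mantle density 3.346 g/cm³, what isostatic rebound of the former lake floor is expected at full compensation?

u = d ρ_w/ρ_m = 332.6 m × 1.024/3.346 = 102 m.

102 m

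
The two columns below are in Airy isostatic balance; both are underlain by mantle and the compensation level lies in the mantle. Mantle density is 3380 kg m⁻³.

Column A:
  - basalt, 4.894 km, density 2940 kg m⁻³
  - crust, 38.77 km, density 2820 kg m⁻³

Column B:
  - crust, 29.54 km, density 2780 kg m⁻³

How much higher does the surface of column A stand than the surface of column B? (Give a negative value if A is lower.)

1.82 km

For any compensation level in the mantle, the mantle terms cancel and isostasy reduces to e = (Σt_A − Σt_B) − (Σ(ρt)_A − Σ(ρt)_B) / ρ_m.
Σt_A = 43.664 km; Σt_B = 29.54 km; Σ(ρt)_A = 123719.76; Σ(ρt)_B = 82121.2 (in km·kg m⁻³).
e = (43.664 − 29.54) − (123719.76 − 82121.2) / 3380 = 1.82 km.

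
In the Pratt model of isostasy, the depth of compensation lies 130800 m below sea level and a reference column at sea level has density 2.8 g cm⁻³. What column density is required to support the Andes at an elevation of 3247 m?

2.73 g cm⁻³

Pratt balance: ρ_ref D = ρ (D + h).
ρ = ρ_ref D/(D + h) = 2.8 × 130800 m/(130800 m + 3247 m) = 2.73 g cm⁻³.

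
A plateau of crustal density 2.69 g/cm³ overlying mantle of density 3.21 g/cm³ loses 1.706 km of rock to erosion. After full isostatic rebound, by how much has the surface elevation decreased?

0.276 km

Rebound u = e ρ_c/ρ_m = 1.706 km × 2.69/3.21 = 1.43 km.
Net surface drop = e − u = 1.706 km − 1.43 km = e (ρ_m − ρ_c)/ρ_m = 0.276 km.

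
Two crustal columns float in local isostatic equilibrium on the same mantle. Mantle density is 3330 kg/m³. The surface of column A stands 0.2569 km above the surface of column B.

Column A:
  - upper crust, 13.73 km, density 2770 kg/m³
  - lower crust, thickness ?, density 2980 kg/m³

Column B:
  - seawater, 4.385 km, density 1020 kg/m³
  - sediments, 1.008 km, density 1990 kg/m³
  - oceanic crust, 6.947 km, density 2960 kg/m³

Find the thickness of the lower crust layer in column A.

Take the compensation level at the base of the deeper column (depth z_c below the surface of column A) and equate Σ ρ_i t_i down to z_c; mantle fills any gap and the z_c terms cancel.
Column A: 13.73×2770 + x×2980 + (z_c − 13.73 − x)×3330
Column B: 0.2569×0 + 4.385×1020 + 1.008×1990 + 6.947×2960 + (z_c − 0.2569 − 12.34)×3330
The z_c×3330 term appears on both sides and cancels. Collect the known terms of each column as K = Σ(ρt)_known − 3330 × (depth of known layers): K_A = 38032.1 − 3330×13.73 = −7688.8; K_B = 27041.74 − 3330×(0.2569 + 12.34) = −14905.937.
Balance: K_A − x×(3330 − 2980) = K_B, so x = (K_A − K_B)/(3330 − 2980) = 7217.14/350 = 20.6 km.

20.6 km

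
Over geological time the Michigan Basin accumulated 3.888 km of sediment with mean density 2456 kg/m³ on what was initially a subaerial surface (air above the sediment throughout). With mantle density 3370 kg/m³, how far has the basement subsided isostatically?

2.83 km

Subaerial load: s = t ρ_sed / ρ_m = 3.888 km × 2456/3370 = 2.83 km.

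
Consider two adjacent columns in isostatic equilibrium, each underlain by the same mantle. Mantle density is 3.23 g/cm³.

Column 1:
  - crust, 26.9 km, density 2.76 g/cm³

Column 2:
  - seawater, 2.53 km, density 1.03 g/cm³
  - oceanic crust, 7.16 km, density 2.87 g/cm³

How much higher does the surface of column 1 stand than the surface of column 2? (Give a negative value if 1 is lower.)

1.39 km

For any compensation level in the mantle, the mantle terms cancel and isostasy reduces to e = (Σt_1 − Σt_2) − (Σ(ρt)_1 − Σ(ρt)_2) / ρ_m.
Σt_1 = 26.9 km; Σt_2 = 9.69 km; Σ(ρt)_1 = 74.244; Σ(ρt)_2 = 23.1551 (in km·g/cm³).
e = (26.9 − 9.69) − (74.244 − 23.1551) / 3.23 = 1.39 km.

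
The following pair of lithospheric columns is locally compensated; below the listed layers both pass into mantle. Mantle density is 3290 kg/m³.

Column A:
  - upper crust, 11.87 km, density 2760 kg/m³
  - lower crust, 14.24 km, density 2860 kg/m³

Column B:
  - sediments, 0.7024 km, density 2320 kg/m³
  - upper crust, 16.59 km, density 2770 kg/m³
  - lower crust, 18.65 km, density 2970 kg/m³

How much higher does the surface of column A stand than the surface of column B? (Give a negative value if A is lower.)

For any compensation level in the mantle, the mantle terms cancel and isostasy reduces to e = (Σt_A − Σt_B) − (Σ(ρt)_A − Σ(ρt)_B) / ρ_m.
Σt_A = 26.11 km; Σt_B = 35.9424 km; Σ(ρt)_A = 73487.6; Σ(ρt)_B = 102974.368 (in km·kg/m³).
e = (26.11 − 35.9424) − (73487.6 − 102974.368) / 3290 = −0.87 km.

−0.87 km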